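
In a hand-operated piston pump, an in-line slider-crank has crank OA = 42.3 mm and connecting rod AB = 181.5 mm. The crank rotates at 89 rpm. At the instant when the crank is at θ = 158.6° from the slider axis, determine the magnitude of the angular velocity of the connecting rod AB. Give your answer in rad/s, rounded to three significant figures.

2.03

ω = 9.32 rad/s (converted from 89 rpm).
The rod makes angle φ with the slider axis where L sinφ = r sinθ; differentiating, L cosφ·φ̇ = r ω cosθ.
L cosφ = √(L² − r² sin²θ) = 0.18084 m.
|ω_rod| = r ω |cosθ| / √(L² − r² sin²θ) = 0.0423·9.32·0.93106/0.18084 = 2.0297 rad/s.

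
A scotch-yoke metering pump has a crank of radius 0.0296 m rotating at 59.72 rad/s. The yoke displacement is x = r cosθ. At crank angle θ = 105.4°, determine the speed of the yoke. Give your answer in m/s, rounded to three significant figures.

1.70

ω = 59.72 rad/s
x = r cosθ ⇒ ẋ = −rω sinθ.
|v| = rω|sinθ| = 0.0296·59.72·|sin 105.4°| = 1.7042 m/s.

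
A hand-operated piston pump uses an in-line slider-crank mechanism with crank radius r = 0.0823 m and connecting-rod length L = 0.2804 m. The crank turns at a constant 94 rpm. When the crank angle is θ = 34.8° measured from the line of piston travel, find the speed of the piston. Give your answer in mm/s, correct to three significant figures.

575

ω = 2π·94/60 = 9.844 rad/s
For an in-line slider-crank, x = r cosθ + √(L² − r² sin²θ), so v = −rω sinθ·[1 + r cosθ/√(L² − r² sin²θ)].
With r = 0.0823 m, L = 0.2804 m, θ = 34.8°: √(L² − r² sin²θ) = 0.27644 m.
v = −0.0823·9.844·0.57071·[1 + 0.0823·0.82115/0.27644] = -0.57539 m/s.
|v| = 0.57539 m/s = 575.39 mm/s.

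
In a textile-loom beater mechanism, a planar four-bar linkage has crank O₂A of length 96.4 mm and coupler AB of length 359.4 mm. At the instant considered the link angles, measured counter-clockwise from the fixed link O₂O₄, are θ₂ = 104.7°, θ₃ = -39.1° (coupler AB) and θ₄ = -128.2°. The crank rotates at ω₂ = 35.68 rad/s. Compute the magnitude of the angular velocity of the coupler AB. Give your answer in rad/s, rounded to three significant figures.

7.63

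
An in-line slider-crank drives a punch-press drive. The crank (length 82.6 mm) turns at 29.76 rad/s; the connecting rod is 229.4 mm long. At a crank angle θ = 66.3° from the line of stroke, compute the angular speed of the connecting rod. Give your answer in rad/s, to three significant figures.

4.56

ω = 29.76 rad/s
The rod makes angle φ with the slider axis where L sinφ = r sinθ; differentiating, L cosφ·φ̇ = r ω cosθ.
L cosφ = √(L² − r² sin²θ) = 0.21657 m.
|ω_rod| = r ω |cosθ| / √(L² − r² sin²θ) = 0.0826·29.76·0.40195/0.21657 = 4.5622 rad/s.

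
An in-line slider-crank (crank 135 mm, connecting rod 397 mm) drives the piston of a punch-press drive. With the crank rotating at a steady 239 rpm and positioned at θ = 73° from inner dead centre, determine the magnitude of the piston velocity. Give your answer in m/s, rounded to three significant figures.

3.57

ω = 2π·239/60 = 25.03 rad/s
For an in-line slider-crank, x = r cosθ + √(L² − r² sin²θ), so v = −rω sinθ·[1 + r cosθ/√(L² − r² sin²θ)].
With r = 0.135 m, L = 0.397 m, θ = 73°: √(L² − r² sin²θ) = 0.37542 m.
v = −0.135·25.03·0.95630·[1 + 0.135·0.29237/0.37542] = -3.5709 m/s.
|v| = 3.5709 m/s.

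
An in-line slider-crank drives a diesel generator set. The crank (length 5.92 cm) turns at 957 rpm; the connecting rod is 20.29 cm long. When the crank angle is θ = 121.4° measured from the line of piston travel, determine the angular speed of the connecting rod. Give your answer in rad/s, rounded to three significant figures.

ω = 100.2 rad/s (converted from 957 rpm).
The rod makes angle φ with the slider axis where L sinφ = r sinθ; differentiating, L cosφ·φ̇ = r ω cosθ.
L cosφ = √(L² − r² sin²θ) = 0.19651 m.
|ω_rod| = r ω |cosθ| / √(L² − r² sin²θ) = 0.0592·100.2·0.52101/0.19651 = 15.73 rad/s.

15.7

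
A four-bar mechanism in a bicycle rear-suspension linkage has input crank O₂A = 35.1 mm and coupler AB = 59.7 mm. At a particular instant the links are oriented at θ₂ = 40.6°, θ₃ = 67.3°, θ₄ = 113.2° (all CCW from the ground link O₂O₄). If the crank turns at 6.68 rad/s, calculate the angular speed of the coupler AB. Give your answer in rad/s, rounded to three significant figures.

ω₂ = 6.68 rad/s
Differentiating the loop-closure r₂e^{iθ₂}+r₃e^{iθ₃}=r₁+r₄e^{iθ₄} gives r₂ω₂e^{iθ₂}+r₃ω₃e^{iθ₃}=r₄ω₄e^{iθ₄}.
Eliminating the other unknown: ω₃ = r₂ω₂ sin(θ₄−θ₂) / [r₃ sin(θ₃−θ₄)].
Numerator sine = +0.95424; denominator sine = -0.71813.
Result = 0.0351·6.68·(+0.95424) / (0.0597·(-0.71813)) = -5.2187 rad/s; magnitude 5.2187 rad/s.

5.22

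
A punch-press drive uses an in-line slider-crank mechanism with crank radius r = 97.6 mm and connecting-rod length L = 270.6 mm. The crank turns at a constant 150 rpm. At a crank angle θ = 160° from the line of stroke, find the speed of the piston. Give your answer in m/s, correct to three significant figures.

0.345

ω = 2π·150/60 = 15.71 rad/s
For an in-line slider-crank, x = r cosθ + √(L² − r² sin²θ), so v = −rω sinθ·[1 + r cosθ/√(L² − r² sin²θ)].
With r = 0.0976 m, L = 0.2706 m, θ = 160°: √(L² − r² sin²θ) = 0.26853 m.
v = −0.0976·15.71·0.34202·[1 + 0.0976·-0.93969/0.26853] = -0.34527 m/s.
|v| = 0.34527 m/s.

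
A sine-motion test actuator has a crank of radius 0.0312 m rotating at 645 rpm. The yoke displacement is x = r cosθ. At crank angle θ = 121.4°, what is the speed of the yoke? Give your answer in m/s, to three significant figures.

1.80

ω = 67.54 rad/s (from 645 rpm).
x = r cosθ ⇒ ẋ = −rω sinθ.
|v| = rω|sinθ| = 0.0312·67.54·|sin 121.4°| = 1.7988 m/s.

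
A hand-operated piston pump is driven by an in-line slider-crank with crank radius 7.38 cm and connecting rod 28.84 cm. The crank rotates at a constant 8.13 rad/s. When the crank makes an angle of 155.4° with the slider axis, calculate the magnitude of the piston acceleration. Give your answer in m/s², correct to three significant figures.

3.60

ω = 8.13 rad/s
x(θ) = r cosθ + √(L² − r² sin²θ); with ω constant, a = ω²·d²x/dθ².
d²x/dθ² = −r cosθ − r²(cos2θ)/√u − r⁴ sin²2θ/(4u^{3/2}),  u = L² − r² sin²θ = 0.0822307 m².
Substituting r = 0.0738 m, L = 0.2884 m, θ = 155.4°: d²x/dθ² = +0.054511 m.
a = ω²·d²x/dθ² = (8.13)²·(+0.054511) = +3.603 m/s²;  |a| = 3.603 m/s².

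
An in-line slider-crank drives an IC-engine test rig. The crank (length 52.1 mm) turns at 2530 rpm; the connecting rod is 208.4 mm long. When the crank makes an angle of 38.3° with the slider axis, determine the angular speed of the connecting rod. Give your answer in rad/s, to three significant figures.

52.6

ω = 264.9 rad/s (converted from 2530 rpm).
The rod makes angle φ with the slider axis where L sinφ = r sinθ; differentiating, L cosφ·φ̇ = r ω cosθ.
L cosφ = √(L² − r² sin²θ) = 0.20588 m.
|ω_rod| = r ω |cosθ| / √(L² − r² sin²θ) = 0.0521·264.9·0.78478/0.20588 = 52.615 rad/s.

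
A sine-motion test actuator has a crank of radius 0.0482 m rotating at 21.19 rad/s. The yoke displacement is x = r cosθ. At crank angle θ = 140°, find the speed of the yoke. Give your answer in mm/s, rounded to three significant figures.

657

ω = 21.19 rad/s
x = r cosθ ⇒ ẋ = −rω sinθ.
|v| = rω|sinθ| = 0.0482·21.19·|sin 140°| = 0.65652 m/s = 656.52 mm/s.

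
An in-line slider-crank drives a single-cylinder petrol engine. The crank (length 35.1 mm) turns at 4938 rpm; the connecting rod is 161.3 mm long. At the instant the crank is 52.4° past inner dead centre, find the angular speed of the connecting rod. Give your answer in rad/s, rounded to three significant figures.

ω = 517.1 rad/s (converted from 4938 rpm).
The rod makes angle φ with the slider axis where L sinφ = r sinθ; differentiating, L cosφ·φ̇ = r ω cosθ.
L cosφ = √(L² − r² sin²θ) = 0.15888 m.
|ω_rod| = r ω |cosθ| / √(L² − r² sin²θ) = 0.0351·517.1·0.61015/0.15888 = 69.701 rad/s.

69.7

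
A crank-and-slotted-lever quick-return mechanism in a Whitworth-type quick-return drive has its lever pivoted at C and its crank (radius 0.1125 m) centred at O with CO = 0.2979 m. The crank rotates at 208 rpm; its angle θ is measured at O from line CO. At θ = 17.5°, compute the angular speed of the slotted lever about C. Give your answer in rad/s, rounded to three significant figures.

5.88

ω = 21.78 rad/s (from 208 rpm).
Crank pin A relative to C: A = (d + r cosθ, r sinθ); lever angle φ = atan2(r sinθ, d + r cosθ).
Differentiating tanφ: φ̇ = rω(d cosθ + r)/(d² + r² + 2dr cosθ).
d² + r² + 2dr cosθ = |CA|² = 0.165326 m²;  d cosθ + r = +0.39661 m.
|ω_lever| = |0.1125·21.78·+0.39661| / 0.165326 = 5.8785 rad/s.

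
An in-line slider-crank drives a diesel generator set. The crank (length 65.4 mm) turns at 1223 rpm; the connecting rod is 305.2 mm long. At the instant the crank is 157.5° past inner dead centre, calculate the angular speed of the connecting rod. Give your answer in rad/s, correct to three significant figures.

ω = 128.1 rad/s (converted from 1223 rpm).
The rod makes angle φ with the slider axis where L sinφ = r sinθ; differentiating, L cosφ·φ̇ = r ω cosθ.
L cosφ = √(L² − r² sin²θ) = 0.30417 m.
|ω_rod| = r ω |cosθ| / √(L² − r² sin²θ) = 0.0654·128.1·0.92388/0.30417 = 25.441 rad/s.

25.4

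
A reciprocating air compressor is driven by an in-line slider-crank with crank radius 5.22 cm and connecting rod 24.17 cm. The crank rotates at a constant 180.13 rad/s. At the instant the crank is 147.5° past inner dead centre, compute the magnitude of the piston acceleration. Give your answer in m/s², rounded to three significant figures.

ω = 180.1 rad/s
x(θ) = r cosθ + √(L² − r² sin²θ); with ω constant, a = ω²·d²x/dθ².
d²x/dθ² = −r cosθ − r²(cos2θ)/√u − r⁴ sin²2θ/(4u^{3/2}),  u = L² − r² sin²θ = 0.0576323 m².
Substituting r = 0.0522 m, L = 0.2417 m, θ = 147.5°: d²x/dθ² = +0.039118 m.
a = ω²·d²x/dθ² = (180.1)²·(+0.039118) = +1269.3 m/s²;  |a| = 1269.3 m/s².

1270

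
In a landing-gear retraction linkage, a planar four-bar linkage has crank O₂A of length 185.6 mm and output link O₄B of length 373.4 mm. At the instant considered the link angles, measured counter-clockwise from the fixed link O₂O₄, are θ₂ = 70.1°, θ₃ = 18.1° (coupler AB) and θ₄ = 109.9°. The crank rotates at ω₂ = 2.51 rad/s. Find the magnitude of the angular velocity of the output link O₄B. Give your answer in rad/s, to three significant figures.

0.984

ω₂ = 2.51 rad/s
Differentiating the loop-closure r₂e^{iθ₂}+r₃e^{iθ₃}=r₁+r₄e^{iθ₄} gives r₂ω₂e^{iθ₂}+r₃ω₃e^{iθ₃}=r₄ω₄e^{iθ₄}.
Eliminating the other unknown: ω₄ = r₂ω₂ sin(θ₂−θ₃) / [r₄ sin(θ₄−θ₃)].
Numerator sine = +0.78801; denominator sine = +0.99951.
Result = 0.1856·2.51·(+0.78801) / (0.3734·(+0.99951)) = +0.98361 rad/s; magnitude 0.98361 rad/s.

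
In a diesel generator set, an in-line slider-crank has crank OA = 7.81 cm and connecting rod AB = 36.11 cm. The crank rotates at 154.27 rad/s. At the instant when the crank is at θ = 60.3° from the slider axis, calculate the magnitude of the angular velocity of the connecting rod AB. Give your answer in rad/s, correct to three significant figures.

ω = 154.3 rad/s
The rod makes angle φ with the slider axis where L sinφ = r sinθ; differentiating, L cosφ·φ̇ = r ω cosθ.
L cosφ = √(L² − r² sin²θ) = 0.35467 m.
|ω_rod| = r ω |cosθ| / √(L² − r² sin²θ) = 0.0781·154.3·0.49546/0.35467 = 16.831 rad/s.

16.8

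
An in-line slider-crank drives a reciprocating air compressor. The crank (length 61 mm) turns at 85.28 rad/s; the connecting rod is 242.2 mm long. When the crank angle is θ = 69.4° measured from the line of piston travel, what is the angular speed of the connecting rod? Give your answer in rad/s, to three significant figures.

7.78

ω = 85.28 rad/s
The rod makes angle φ with the slider axis where L sinφ = r sinθ; differentiating, L cosφ·φ̇ = r ω cosθ.
L cosφ = √(L² − r² sin²θ) = 0.23537 m.
|ω_rod| = r ω |cosθ| / √(L² − r² sin²θ) = 0.061·85.28·0.35184/0.23537 = 7.7762 rad/s.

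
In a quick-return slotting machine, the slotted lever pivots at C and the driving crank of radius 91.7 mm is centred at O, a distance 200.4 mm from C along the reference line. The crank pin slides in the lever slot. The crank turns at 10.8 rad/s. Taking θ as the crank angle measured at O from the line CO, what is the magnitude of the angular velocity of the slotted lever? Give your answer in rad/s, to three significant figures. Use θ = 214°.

4.07

ω = 10.8 rad/s
Crank pin A relative to C: A = (d + r cosθ, r sinθ); lever angle φ = atan2(r sinθ, d + r cosθ).
Differentiating tanφ: φ̇ = rω(d cosθ + r)/(d² + r² + 2dr cosθ).
d² + r² + 2dr cosθ = |CA|² = 0.0180991 m²;  d cosθ + r = -0.074439 m.
|ω_lever| = |0.0917·10.8·-0.074439| / 0.0180991 = 4.0732 rad/s.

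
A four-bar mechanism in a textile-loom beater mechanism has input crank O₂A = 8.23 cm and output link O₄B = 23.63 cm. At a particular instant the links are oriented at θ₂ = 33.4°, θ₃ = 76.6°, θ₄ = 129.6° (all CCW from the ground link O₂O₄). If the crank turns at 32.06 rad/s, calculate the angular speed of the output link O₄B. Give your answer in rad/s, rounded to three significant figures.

ω₂ = 32.06 rad/s
Differentiating the loop-closure r₂e^{iθ₂}+r₃e^{iθ₃}=r₁+r₄e^{iθ₄} gives r₂ω₂e^{iθ₂}+r₃ω₃e^{iθ₃}=r₄ω₄e^{iθ₄}.
Eliminating the other unknown: ω₄ = r₂ω₂ sin(θ₂−θ₃) / [r₄ sin(θ₄−θ₃)].
Numerator sine = -0.68455; denominator sine = +0.79864.
Result = 0.0823·32.06·(-0.68455) / (0.2363·(+0.79864)) = -9.5709 rad/s; magnitude 9.5709 rad/s.

9.57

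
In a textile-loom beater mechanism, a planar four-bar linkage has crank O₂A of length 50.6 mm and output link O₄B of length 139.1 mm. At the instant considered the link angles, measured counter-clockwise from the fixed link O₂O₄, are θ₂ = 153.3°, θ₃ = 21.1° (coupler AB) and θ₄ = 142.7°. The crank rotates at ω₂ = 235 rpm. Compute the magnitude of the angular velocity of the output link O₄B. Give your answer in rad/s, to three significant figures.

ω₂ = 24.61 rad/s (from 235 rpm).
Differentiating the loop-closure r₂e^{iθ₂}+r₃e^{iθ₃}=r₁+r₄e^{iθ₄} gives r₂ω₂e^{iθ₂}+r₃ω₃e^{iθ₃}=r₄ω₄e^{iθ₄}.
Eliminating the other unknown: ω₄ = r₂ω₂ sin(θ₂−θ₃) / [r₄ sin(θ₄−θ₃)].
Numerator sine = +0.74080; denominator sine = +0.85173.
Result = 0.0506·24.61·(+0.74080) / (0.1391·(+0.85173)) = +7.7862 rad/s; magnitude 7.7862 rad/s.

7.79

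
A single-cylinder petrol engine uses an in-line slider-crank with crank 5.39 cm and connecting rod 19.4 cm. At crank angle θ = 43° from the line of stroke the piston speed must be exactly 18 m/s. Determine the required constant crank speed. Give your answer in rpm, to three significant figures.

For an in-line slider-crank, |v_piston| = rω|sinθ|·[1 + r cosθ/√(L² − r² sin²θ)].
With r = 0.0539 m, L = 0.194 m, θ = 43°: the bracketed kinematic factor |dx/dθ| = 0.044367 m.
ω = v/|dx/dθ| = 18/0.044367 = 405.71 rad/s.
N = 60ω/(2π) = 3874.2 rpm.

3870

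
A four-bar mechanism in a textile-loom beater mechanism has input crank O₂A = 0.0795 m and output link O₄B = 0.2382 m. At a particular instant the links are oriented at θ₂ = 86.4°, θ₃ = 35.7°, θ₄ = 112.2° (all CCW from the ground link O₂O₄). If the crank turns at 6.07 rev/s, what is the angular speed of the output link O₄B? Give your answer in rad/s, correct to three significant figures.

ω₂ = 38.14 rad/s (from 6.07 rev/s).
Differentiating the loop-closure r₂e^{iθ₂}+r₃e^{iθ₃}=r₁+r₄e^{iθ₄} gives r₂ω₂e^{iθ₂}+r₃ω₃e^{iθ₃}=r₄ω₄e^{iθ₄}.
Eliminating the other unknown: ω₄ = r₂ω₂ sin(θ₂−θ₃) / [r₄ sin(θ₄−θ₃)].
Numerator sine = +0.77384; denominator sine = +0.97237.
Result = 0.0795·38.14·(+0.77384) / (0.2382·(+0.97237)) = +10.13 rad/s; magnitude 10.13 rad/s.

10.1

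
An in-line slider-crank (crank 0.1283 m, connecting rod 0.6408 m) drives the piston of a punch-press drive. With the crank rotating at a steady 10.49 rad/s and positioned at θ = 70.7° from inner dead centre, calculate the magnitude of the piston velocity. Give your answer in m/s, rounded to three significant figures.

1.36

ω = 10.49 rad/s
For an in-line slider-crank, x = r cosθ + √(L² − r² sin²θ), so v = −rω sinθ·[1 + r cosθ/√(L² − r² sin²θ)].
With r = 0.1283 m, L = 0.6408 m, θ = 70.7°: √(L² − r² sin²θ) = 0.62926 m.
v = −0.1283·10.49·0.94380·[1 + 0.1283·0.33051/0.62926] = -1.3558 m/s.
|v| = 1.3558 m/s.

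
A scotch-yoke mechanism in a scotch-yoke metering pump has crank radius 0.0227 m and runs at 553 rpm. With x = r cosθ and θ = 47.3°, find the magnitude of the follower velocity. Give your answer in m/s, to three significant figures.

0.966

ω = 57.91 rad/s (from 553 rpm).
x = r cosθ ⇒ ẋ = −rω sinθ.
|v| = rω|sinθ| = 0.0227·57.91·|sin 47.3°| = 0.96609 m/s.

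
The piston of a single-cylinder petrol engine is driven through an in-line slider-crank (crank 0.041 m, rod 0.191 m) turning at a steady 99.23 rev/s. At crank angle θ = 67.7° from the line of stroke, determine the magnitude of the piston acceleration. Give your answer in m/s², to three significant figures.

3580

ω = 2π·99.2 = 623.5 rad/s
x(θ) = r cosθ + √(L² − r² sin²θ); with ω constant, a = ω²·d²x/dθ².
d²x/dθ² = −r cosθ − r²(cos2θ)/√u − r⁴ sin²2θ/(4u^{3/2}),  u = L² − r² sin²θ = 0.035042 m².
Substituting r = 0.041 m, L = 0.191 m, θ = 67.7°: d²x/dθ² = -0.0092169 m.
a = ω²·d²x/dθ² = (623.5)²·(-0.0092169) = -3582.8 m/s²;  |a| = 3582.8 m/s².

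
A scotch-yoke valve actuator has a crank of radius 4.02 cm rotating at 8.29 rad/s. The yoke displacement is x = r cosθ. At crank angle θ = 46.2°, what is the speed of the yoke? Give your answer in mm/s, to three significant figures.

241

ω = 8.29 rad/s
x = r cosθ ⇒ ẋ = −rω sinθ.
|v| = rω|sinθ| = 0.0402·8.29·|sin 46.2°| = 0.24053 m/s = 240.53 mm/s.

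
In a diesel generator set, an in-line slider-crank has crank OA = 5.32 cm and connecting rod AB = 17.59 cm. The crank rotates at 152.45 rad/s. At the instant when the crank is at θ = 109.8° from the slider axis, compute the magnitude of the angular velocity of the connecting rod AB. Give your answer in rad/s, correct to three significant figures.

ω = 152.4 rad/s
The rod makes angle φ with the slider axis where L sinφ = r sinθ; differentiating, L cosφ·φ̇ = r ω cosθ.
L cosφ = √(L² − r² sin²θ) = 0.16863 m.
|ω_rod| = r ω |cosθ| / √(L² − r² sin²θ) = 0.0532·152.4·0.33874/0.16863 = 16.292 rad/s.

16.3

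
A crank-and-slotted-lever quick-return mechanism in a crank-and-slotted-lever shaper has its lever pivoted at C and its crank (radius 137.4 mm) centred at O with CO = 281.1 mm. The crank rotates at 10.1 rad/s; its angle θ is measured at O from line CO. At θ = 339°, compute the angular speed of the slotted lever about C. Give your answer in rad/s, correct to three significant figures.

3.26

ω = 10.1 rad/s
Crank pin A relative to C: A = (d + r cosθ, r sinθ); lever angle φ = atan2(r sinθ, d + r cosθ).
Differentiating tanφ: φ̇ = rω(d cosθ + r)/(d² + r² + 2dr cosθ).
d² + r² + 2dr cosθ = |CA|² = 0.170012 m²;  d cosθ + r = +0.39983 m.
|ω_lever| = |0.1374·10.1·+0.39983| / 0.170012 = 3.2637 rad/s.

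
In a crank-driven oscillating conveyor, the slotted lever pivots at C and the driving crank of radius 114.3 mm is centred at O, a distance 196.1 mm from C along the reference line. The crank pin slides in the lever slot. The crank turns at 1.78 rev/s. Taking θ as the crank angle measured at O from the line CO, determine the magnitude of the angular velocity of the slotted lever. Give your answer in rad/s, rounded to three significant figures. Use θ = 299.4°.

ω = 11.18 rad/s (from 1.78 rev/s).
Crank pin A relative to C: A = (d + r cosθ, r sinθ); lever angle φ = atan2(r sinθ, d + r cosθ).
Differentiating tanφ: φ̇ = rω(d cosθ + r)/(d² + r² + 2dr cosθ).
d² + r² + 2dr cosθ = |CA|² = 0.0735262 m²;  d cosθ + r = +0.21057 m.
|ω_lever| = |0.1143·11.18·+0.21057| / 0.0735262 = 3.6609 rad/s.

3.66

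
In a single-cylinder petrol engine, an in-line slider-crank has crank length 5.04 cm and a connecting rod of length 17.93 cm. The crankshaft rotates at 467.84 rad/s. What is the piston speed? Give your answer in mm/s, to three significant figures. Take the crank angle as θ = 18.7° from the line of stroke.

9580

ω = 467.8 rad/s
For an in-line slider-crank, x = r cosθ + √(L² − r² sin²θ), so v = −rω sinθ·[1 + r cosθ/√(L² − r² sin²θ)].
With r = 0.0504 m, L = 0.1793 m, θ = 18.7°: √(L² − r² sin²θ) = 0.17857 m.
v = −0.0504·467.8·0.32061·[1 + 0.0504·0.94721/0.17857] = -9.5808 m/s.
|v| = 9.5808 m/s = 9580.8 mm/s.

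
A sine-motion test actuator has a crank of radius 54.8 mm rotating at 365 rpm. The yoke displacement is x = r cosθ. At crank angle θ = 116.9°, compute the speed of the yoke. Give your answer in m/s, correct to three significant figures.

1.87

ω = 38.22 rad/s (from 365 rpm).
x = r cosθ ⇒ ẋ = −rω sinθ.
|v| = rω|sinθ| = 0.0548·38.22·|sin 116.9°| = 1.868 m/s.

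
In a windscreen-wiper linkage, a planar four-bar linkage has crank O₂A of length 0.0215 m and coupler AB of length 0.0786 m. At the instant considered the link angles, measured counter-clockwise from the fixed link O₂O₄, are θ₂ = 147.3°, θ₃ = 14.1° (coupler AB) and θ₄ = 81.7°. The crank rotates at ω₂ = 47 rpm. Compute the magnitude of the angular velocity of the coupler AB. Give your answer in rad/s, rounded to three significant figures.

ω₂ = 4.922 rad/s (from 47 rpm).
Differentiating the loop-closure r₂e^{iθ₂}+r₃e^{iθ₃}=r₁+r₄e^{iθ₄} gives r₂ω₂e^{iθ₂}+r₃ω₃e^{iθ₃}=r₄ω₄e^{iθ₄}.
Eliminating the other unknown: ω₃ = r₂ω₂ sin(θ₄−θ₂) / [r₃ sin(θ₃−θ₄)].
Numerator sine = -0.91068; denominator sine = -0.92455.
Result = 0.0215·4.922·(-0.91068) / (0.0786·(-0.92455)) = +1.3261 rad/s; magnitude 1.3261 rad/s.

1.33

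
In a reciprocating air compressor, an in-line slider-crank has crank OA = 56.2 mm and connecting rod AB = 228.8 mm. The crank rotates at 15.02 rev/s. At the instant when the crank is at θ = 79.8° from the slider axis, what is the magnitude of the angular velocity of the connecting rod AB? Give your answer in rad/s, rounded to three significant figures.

ω = 94.37 rad/s (converted from 15.02 rev/s).
The rod makes angle φ with the slider axis where L sinφ = r sinθ; differentiating, L cosφ·φ̇ = r ω cosθ.
L cosφ = √(L² − r² sin²θ) = 0.22201 m.
|ω_rod| = r ω |cosθ| / √(L² − r² sin²θ) = 0.0562·94.37·0.17708/0.22201 = 4.2305 rad/s.

4.23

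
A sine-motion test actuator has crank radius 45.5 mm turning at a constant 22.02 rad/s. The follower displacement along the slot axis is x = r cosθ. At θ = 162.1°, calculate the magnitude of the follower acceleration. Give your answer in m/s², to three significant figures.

ω = 22.02 rad/s
x = r cosθ ⇒ ẍ = −rω² cosθ (ω constant).
|a| = rω²|cosθ| = 0.0455·(22.02)²·|cos 162.1°| = 20.994 m/s².

21.0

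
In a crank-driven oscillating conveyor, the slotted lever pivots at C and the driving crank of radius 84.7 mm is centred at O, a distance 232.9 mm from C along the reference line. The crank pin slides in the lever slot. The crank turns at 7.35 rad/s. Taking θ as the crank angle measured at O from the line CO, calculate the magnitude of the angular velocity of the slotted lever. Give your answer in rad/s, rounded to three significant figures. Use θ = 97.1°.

ω = 7.35 rad/s
Crank pin A relative to C: A = (d + r cosθ, r sinθ); lever angle φ = atan2(r sinθ, d + r cosθ).
Differentiating tanφ: φ̇ = rω(d cosθ + r)/(d² + r² + 2dr cosθ).
d² + r² + 2dr cosθ = |CA|² = 0.05654 m²;  d cosθ + r = +0.055913 m.
|ω_lever| = |0.0847·7.35·+0.055913| / 0.05654 = 0.61564 rad/s.

0.616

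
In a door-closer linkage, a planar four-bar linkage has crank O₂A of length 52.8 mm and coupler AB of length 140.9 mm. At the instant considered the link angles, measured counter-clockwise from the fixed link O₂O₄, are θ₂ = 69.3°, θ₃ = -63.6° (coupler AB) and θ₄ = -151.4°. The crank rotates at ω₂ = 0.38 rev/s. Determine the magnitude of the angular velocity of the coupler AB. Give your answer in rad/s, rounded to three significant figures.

ω₂ = 2.388 rad/s (from 0.38 rev/s).
Differentiating the loop-closure r₂e^{iθ₂}+r₃e^{iθ₃}=r₁+r₄e^{iθ₄} gives r₂ω₂e^{iθ₂}+r₃ω₃e^{iθ₃}=r₄ω₄e^{iθ₄}.
Eliminating the other unknown: ω₃ = r₂ω₂ sin(θ₄−θ₂) / [r₃ sin(θ₃−θ₄)].
Numerator sine = +0.65210; denominator sine = +0.99926.
Result = 0.0528·2.388·(+0.65210) / (0.1409·(+0.99926)) = +0.58387 rad/s; magnitude 0.58387 rad/s.

0.584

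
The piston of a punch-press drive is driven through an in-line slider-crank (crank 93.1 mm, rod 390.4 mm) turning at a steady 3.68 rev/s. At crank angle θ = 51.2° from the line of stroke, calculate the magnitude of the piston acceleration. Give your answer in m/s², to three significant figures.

28.8

ω = 2π·3.68 = 23.12 rad/s
x(θ) = r cosθ + √(L² − r² sin²θ); with ω constant, a = ω²·d²x/dθ².
d²x/dθ² = −r cosθ − r²(cos2θ)/√u − r⁴ sin²2θ/(4u^{3/2}),  u = L² − r² sin²θ = 0.147148 m².
Substituting r = 0.0931 m, L = 0.3904 m, θ = 51.2°: d²x/dθ² = -0.053802 m.
a = ω²·d²x/dθ² = (23.12)²·(-0.053802) = -28.764 m/s²;  |a| = 28.764 m/s².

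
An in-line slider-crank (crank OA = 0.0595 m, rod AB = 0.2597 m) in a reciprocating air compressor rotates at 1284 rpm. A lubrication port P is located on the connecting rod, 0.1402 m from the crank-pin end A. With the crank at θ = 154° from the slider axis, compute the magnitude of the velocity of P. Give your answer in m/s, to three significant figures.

4.54

ω = 134.5 rad/s.  Crank-pin speed |V_A| = rω = 8.0004 m/s, perpendicular to OA.
Rod angle: sinφ = −(r/L) sinθ ⇒ φ = -5.764°; ω_rod = −rω cosθ/√(L²−r²sin²θ) = +27.829 rad/s.
V_P = V_A + ω_rod × AP, with AP = 0.1402 m along the rod.
Components: V_Px = −rω sinθ − a·ω_rod·sinφ = -3.1153 m/s;  V_Py = rω cosθ + a·ω_rod·cosφ = -3.3088 m/s.
|V_P| = √(V_Px² + V_Py²) = 4.5445 m/s.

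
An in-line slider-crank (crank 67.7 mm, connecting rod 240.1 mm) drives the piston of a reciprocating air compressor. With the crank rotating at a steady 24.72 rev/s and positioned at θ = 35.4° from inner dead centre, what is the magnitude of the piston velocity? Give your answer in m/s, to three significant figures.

7.51

ω = 2π·24.7 = 155.3 rad/s
For an in-line slider-crank, x = r cosθ + √(L² − r² sin²θ), so v = −rω sinθ·[1 + r cosθ/√(L² − r² sin²θ)].
With r = 0.0677 m, L = 0.2401 m, θ = 35.4°: √(L² − r² sin²θ) = 0.23688 m.
v = −0.0677·155.3·0.57928·[1 + 0.0677·0.81513/0.23688] = -7.5103 m/s.
|v| = 7.5103 m/s.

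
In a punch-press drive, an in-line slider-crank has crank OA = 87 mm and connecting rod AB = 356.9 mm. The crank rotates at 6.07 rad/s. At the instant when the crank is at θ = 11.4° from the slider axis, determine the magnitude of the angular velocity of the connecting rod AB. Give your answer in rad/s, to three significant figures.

ω = 6.07 rad/s
The rod makes angle φ with the slider axis where L sinφ = r sinθ; differentiating, L cosφ·φ̇ = r ω cosθ.
L cosφ = √(L² − r² sin²θ) = 0.35649 m.
|ω_rod| = r ω |cosθ| / √(L² − r² sin²θ) = 0.087·6.07·0.98027/0.35649 = 1.4522 rad/s.

1.45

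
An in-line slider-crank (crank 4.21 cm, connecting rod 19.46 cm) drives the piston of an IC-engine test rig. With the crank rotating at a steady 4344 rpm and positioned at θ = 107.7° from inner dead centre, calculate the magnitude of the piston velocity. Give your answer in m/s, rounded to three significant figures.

17.0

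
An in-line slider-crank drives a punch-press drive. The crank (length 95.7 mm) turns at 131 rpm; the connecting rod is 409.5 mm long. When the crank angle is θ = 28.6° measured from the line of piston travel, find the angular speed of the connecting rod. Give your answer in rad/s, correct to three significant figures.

2.83

ω = 13.72 rad/s (converted from 131 rpm).
The rod makes angle φ with the slider axis where L sinφ = r sinθ; differentiating, L cosφ·φ̇ = r ω cosθ.
L cosφ = √(L² − r² sin²θ) = 0.40693 m.
|ω_rod| = r ω |cosθ| / √(L² − r² sin²θ) = 0.0957·13.72·0.87798/0.40693 = 2.8326 rad/s.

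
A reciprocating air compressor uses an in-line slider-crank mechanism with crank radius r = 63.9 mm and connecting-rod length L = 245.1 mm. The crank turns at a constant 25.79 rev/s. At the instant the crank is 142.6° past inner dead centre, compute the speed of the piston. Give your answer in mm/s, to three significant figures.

4970

ω = 2π·25.8 = 162 rad/s
For an in-line slider-crank, x = r cosθ + √(L² − r² sin²θ), so v = −rω sinθ·[1 + r cosθ/√(L² − r² sin²θ)].
With r = 0.0639 m, L = 0.2451 m, θ = 142.6°: √(L² − r² sin²θ) = 0.24201 m.
v = −0.0639·162·0.60738·[1 + 0.0639·-0.79441/0.24201] = -4.9699 m/s.
|v| = 4.9699 m/s = 4969.9 mm/s.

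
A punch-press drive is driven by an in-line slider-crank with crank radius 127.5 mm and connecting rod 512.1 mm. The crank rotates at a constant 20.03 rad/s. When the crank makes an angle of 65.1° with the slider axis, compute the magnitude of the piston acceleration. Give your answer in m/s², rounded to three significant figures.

13.2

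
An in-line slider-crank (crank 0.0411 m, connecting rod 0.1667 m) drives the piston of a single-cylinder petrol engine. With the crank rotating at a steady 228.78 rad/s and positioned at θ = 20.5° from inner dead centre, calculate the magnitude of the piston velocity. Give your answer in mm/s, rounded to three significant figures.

ω = 228.8 rad/s
For an in-line slider-crank, x = r cosθ + √(L² − r² sin²θ), so v = −rω sinθ·[1 + r cosθ/√(L² − r² sin²θ)].
With r = 0.0411 m, L = 0.1667 m, θ = 20.5°: √(L² − r² sin²θ) = 0.16608 m.
v = −0.0411·228.8·0.35021·[1 + 0.0411·0.93667/0.16608] = -4.0563 m/s.
|v| = 4.0563 m/s = 4056.3 mm/s.

4060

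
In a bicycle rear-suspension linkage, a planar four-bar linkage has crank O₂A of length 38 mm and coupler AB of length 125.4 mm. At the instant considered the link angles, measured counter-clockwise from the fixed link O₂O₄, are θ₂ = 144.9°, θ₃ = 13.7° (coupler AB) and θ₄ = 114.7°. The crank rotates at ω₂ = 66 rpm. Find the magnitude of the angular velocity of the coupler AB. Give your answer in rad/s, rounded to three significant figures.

1.07

ω₂ = 6.912 rad/s (from 66 rpm).
Differentiating the loop-closure r₂e^{iθ₂}+r₃e^{iθ₃}=r₁+r₄e^{iθ₄} gives r₂ω₂e^{iθ₂}+r₃ω₃e^{iθ₃}=r₄ω₄e^{iθ₄}.
Eliminating the other unknown: ω₃ = r₂ω₂ sin(θ₄−θ₂) / [r₃ sin(θ₃−θ₄)].
Numerator sine = -0.50302; denominator sine = -0.98163.
Result = 0.038·6.912·(-0.50302) / (0.1254·(-0.98163)) = +1.0732 rad/s; magnitude 1.0732 rad/s.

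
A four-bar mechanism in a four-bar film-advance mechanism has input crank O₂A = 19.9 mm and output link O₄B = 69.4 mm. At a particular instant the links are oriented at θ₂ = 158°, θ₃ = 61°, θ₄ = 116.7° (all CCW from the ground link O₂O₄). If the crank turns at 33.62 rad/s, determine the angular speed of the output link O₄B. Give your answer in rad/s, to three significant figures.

11.6

ω₂ = 33.62 rad/s
Differentiating the loop-closure r₂e^{iθ₂}+r₃e^{iθ₃}=r₁+r₄e^{iθ₄} gives r₂ω₂e^{iθ₂}+r₃ω₃e^{iθ₃}=r₄ω₄e^{iθ₄}.
Eliminating the other unknown: ω₄ = r₂ω₂ sin(θ₂−θ₃) / [r₄ sin(θ₄−θ₃)].
Numerator sine = +0.99255; denominator sine = +0.82610.
Result = 0.0199·33.62·(+0.99255) / (0.0694·(+0.82610)) = +11.583 rad/s; magnitude 11.583 rad/s.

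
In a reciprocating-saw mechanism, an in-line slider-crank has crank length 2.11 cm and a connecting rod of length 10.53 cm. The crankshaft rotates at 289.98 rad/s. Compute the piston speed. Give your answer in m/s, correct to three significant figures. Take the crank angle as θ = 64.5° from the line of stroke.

ω = 290 rad/s
For an in-line slider-crank, x = r cosθ + √(L² − r² sin²θ), so v = −rω sinθ·[1 + r cosθ/√(L² − r² sin²θ)].
With r = 0.0211 m, L = 0.1053 m, θ = 64.5°: √(L² − r² sin²θ) = 0.10356 m.
v = −0.0211·290·0.90259·[1 + 0.0211·0.43051/0.10356] = -6.0069 m/s.
|v| = 6.0069 m/s.

6.01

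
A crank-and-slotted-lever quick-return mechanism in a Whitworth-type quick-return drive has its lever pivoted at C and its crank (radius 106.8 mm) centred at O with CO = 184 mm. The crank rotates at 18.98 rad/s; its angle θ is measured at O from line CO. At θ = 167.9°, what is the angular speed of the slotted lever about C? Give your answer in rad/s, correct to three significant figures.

21.7

ω = 18.98 rad/s
Crank pin A relative to C: A = (d + r cosθ, r sinθ); lever angle φ = atan2(r sinθ, d + r cosθ).
Differentiating tanφ: φ̇ = rω(d cosθ + r)/(d² + r² + 2dr cosθ).
d² + r² + 2dr cosθ = |CA|² = 0.00683301 m²;  d cosθ + r = -0.073112 m.
|ω_lever| = |0.1068·18.98·-0.073112| / 0.00683301 = 21.689 rad/s.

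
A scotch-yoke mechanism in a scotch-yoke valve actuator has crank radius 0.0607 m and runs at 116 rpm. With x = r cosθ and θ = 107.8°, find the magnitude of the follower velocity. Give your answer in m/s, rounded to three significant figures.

ω = 12.15 rad/s (from 116 rpm).
x = r cosθ ⇒ ẋ = −rω sinθ.
|v| = rω|sinθ| = 0.0607·12.15·|sin 107.8°| = 0.70206 m/s.

0.702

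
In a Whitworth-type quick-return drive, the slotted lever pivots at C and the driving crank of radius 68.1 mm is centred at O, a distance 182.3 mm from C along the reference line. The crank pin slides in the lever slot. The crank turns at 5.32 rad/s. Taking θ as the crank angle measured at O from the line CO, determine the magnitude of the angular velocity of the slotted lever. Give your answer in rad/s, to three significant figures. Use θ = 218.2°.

ω = 5.32 rad/s
Crank pin A relative to C: A = (d + r cosθ, r sinθ); lever angle φ = atan2(r sinθ, d + r cosθ).
Differentiating tanφ: φ̇ = rω(d cosθ + r)/(d² + r² + 2dr cosθ).
d² + r² + 2dr cosθ = |CA|² = 0.0183587 m²;  d cosθ + r = -0.075162 m.
|ω_lever| = |0.0681·5.32·-0.075162| / 0.0183587 = 1.4833 rad/s.

1.48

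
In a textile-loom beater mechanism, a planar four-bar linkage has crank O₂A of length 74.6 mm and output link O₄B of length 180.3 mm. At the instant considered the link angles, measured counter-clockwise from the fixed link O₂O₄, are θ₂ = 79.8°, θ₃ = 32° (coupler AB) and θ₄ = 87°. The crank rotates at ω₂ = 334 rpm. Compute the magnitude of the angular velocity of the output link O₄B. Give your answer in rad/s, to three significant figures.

ω₂ = 34.98 rad/s (from 334 rpm).
Differentiating the loop-closure r₂e^{iθ₂}+r₃e^{iθ₃}=r₁+r₄e^{iθ₄} gives r₂ω₂e^{iθ₂}+r₃ω₃e^{iθ₃}=r₄ω₄e^{iθ₄}.
Eliminating the other unknown: ω₄ = r₂ω₂ sin(θ₂−θ₃) / [r₄ sin(θ₄−θ₃)].
Numerator sine = +0.74080; denominator sine = +0.81915.
Result = 0.0746·34.98·(+0.74080) / (0.1803·(+0.81915)) = +13.088 rad/s; magnitude 13.088 rad/s.

13.1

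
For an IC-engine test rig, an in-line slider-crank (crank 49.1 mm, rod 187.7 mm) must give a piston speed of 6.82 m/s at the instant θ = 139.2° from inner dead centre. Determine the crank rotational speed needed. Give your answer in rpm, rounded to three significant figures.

For an in-line slider-crank, |v_piston| = rω|sinθ|·[1 + r cosθ/√(L² − r² sin²θ)].
With r = 0.0491 m, L = 0.1877 m, θ = 139.2°: the bracketed kinematic factor |dx/dθ| = 0.025635 m.
ω = v/|dx/dθ| = 6.82/0.025635 = 266.04 rad/s.
N = 60ω/(2π) = 2540.5 rpm.

2540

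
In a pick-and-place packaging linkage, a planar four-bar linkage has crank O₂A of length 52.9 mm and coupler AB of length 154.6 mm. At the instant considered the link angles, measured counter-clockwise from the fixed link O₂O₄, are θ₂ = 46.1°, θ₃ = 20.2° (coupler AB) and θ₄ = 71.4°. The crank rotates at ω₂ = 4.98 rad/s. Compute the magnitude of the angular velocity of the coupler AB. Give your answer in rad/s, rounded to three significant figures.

ω₂ = 4.98 rad/s
Differentiating the loop-closure r₂e^{iθ₂}+r₃e^{iθ₃}=r₁+r₄e^{iθ₄} gives r₂ω₂e^{iθ₂}+r₃ω₃e^{iθ₃}=r₄ω₄e^{iθ₄}.
Eliminating the other unknown: ω₃ = r₂ω₂ sin(θ₄−θ₂) / [r₃ sin(θ₃−θ₄)].
Numerator sine = +0.42736; denominator sine = -0.77934.
Result = 0.0529·4.98·(+0.42736) / (0.1546·(-0.77934)) = -0.93442 rad/s; magnitude 0.93442 rad/s.

0.934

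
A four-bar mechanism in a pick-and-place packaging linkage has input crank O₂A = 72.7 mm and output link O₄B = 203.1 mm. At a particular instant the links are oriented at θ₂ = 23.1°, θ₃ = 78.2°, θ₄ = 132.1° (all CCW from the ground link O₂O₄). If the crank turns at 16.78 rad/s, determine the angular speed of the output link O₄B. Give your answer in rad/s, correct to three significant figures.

6.10

ω₂ = 16.78 rad/s
Differentiating the loop-closure r₂e^{iθ₂}+r₃e^{iθ₃}=r₁+r₄e^{iθ₄} gives r₂ω₂e^{iθ₂}+r₃ω₃e^{iθ₃}=r₄ω₄e^{iθ₄}.
Eliminating the other unknown: ω₄ = r₂ω₂ sin(θ₂−θ₃) / [r₄ sin(θ₄−θ₃)].
Numerator sine = -0.82015; denominator sine = +0.80799.
Result = 0.0727·16.78·(-0.82015) / (0.2031·(+0.80799)) = -6.0968 rad/s; magnitude 6.0968 rad/s.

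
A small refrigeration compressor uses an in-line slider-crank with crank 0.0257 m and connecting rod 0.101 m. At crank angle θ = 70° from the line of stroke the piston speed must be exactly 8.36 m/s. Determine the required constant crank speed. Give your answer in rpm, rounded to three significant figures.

3030

For an in-line slider-crank, |v_piston| = rω|sinθ|·[1 + r cosθ/√(L² − r² sin²θ)].
With r = 0.0257 m, L = 0.101 m, θ = 70°: the bracketed kinematic factor |dx/dθ| = 0.026315 m.
ω = v/|dx/dθ| = 8.36/0.026315 = 317.69 rad/s.
N = 60ω/(2π) = 3033.8 rpm.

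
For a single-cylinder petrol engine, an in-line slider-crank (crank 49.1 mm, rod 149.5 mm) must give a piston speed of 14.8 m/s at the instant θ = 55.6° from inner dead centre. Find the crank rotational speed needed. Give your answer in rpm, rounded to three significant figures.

For an in-line slider-crank, |v_piston| = rω|sinθ|·[1 + r cosθ/√(L² − r² sin²θ)].
With r = 0.0491 m, L = 0.1495 m, θ = 55.6°: the bracketed kinematic factor |dx/dθ| = 0.048323 m.
ω = v/|dx/dθ| = 14.8/0.048323 = 306.28 rad/s.
N = 60ω/(2π) = 2924.7 rpm.

2920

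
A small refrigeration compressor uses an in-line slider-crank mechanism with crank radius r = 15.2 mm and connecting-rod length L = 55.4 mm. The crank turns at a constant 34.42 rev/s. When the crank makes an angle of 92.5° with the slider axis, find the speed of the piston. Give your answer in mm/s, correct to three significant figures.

3240

ω = 2π·34.4 = 216.3 rad/s
For an in-line slider-crank, x = r cosθ + √(L² − r² sin²θ), so v = −rω sinθ·[1 + r cosθ/√(L² − r² sin²θ)].
With r = 0.0152 m, L = 0.0554 m, θ = 92.5°: √(L² − r² sin²θ) = 0.053278 m.
v = −0.0152·216.3·0.99905·[1 + 0.0152·-0.04362/0.053278] = -3.2433 m/s.
|v| = 3.2433 m/s = 3243.3 mm/s.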